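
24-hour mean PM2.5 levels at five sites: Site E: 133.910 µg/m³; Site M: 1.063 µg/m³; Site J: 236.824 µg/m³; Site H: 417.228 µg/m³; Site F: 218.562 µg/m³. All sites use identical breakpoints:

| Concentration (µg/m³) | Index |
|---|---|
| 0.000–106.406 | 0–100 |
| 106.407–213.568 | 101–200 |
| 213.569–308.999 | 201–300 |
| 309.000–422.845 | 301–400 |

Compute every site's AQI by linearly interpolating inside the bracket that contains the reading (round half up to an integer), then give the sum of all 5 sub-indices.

953

Site E: 133.910 lies in 106.407–213.568, so I_lo=101, I_hi=200, C_lo=106.407, C_hi=213.568.
(200−101)/(213.568−106.407) × (133.910−106.407) + 101 = 99/107.161 × 27.503 + 101 ≈ 126.41 → 126.
Site M 1.063: bracket 0.000–106.406 → index 0–100; slope 100/106.406, offset 1.063.
AQI = 0 + 100/106.406·1.063 ≈ 1.00 ⇒ 1.
Site J: 236.824 lies in 213.569–308.999, so I_lo=201, I_hi=300, C_lo=213.569, C_hi=308.999.
(300−201)/(308.999−213.569) × (236.824−213.569) + 201 = 99/95.430 × 23.255 + 201 ≈ 225.12 → 225.
Site H: row 309.000–422.845 (AQI 301–400). (400−301)·(417.228−309.000)/(422.845−309.000) + 301 = 99·108.228/113.845 + 301 ≈ 395.12 → 395.
Site F: 218.562 lies in 213.569–308.999, so I_lo=201, I_hi=300, C_lo=213.569, C_hi=308.999.
(300−201)/(308.999−213.569) × (218.562−213.569) + 201 = 99/95.430 × 4.993 + 201 ≈ 206.18 → 206.
AQIs: Site E=126, Site M=1, Site J=225, Site H=395, Site F=206. Sum = 126 + 1 + 225 + 395 + 206 = 953.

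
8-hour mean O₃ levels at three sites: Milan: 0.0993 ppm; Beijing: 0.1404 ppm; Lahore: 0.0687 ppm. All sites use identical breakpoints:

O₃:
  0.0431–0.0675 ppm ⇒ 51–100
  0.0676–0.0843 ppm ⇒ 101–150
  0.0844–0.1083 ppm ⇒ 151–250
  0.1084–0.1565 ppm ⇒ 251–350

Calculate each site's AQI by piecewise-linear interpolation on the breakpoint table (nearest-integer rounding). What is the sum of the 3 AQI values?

Milan 0.0993: bracket 0.0844–0.1083 → index 151–250; slope 99/0.0239, offset 0.0149.
AQI = 151 + 99/0.0239·0.0149 ≈ 212.72 ⇒ 213.
Beijing: 0.1404 lies in 0.1084–0.1565, so I_lo=251, I_hi=350, C_lo=0.1084, C_hi=0.1565.
(350−251)/(0.1565−0.1084) × (0.1404−0.1084) + 251 = 99/0.0481 × 0.0320 + 251 ≈ 316.86 → 317.
Lahore: 0.0687 ∈ [0.0676, 0.0843] ↔ index [101, 150].
101 + (0.0687−0.0676)·(150−101)/(0.0843−0.0676) = 101 + 0.0011·49/0.0167 ≈ 104.23, so AQI = 104.
AQIs: Milan=213, Beijing=317, Lahore=104. Sum = 213 + 317 + 104 = 634.

634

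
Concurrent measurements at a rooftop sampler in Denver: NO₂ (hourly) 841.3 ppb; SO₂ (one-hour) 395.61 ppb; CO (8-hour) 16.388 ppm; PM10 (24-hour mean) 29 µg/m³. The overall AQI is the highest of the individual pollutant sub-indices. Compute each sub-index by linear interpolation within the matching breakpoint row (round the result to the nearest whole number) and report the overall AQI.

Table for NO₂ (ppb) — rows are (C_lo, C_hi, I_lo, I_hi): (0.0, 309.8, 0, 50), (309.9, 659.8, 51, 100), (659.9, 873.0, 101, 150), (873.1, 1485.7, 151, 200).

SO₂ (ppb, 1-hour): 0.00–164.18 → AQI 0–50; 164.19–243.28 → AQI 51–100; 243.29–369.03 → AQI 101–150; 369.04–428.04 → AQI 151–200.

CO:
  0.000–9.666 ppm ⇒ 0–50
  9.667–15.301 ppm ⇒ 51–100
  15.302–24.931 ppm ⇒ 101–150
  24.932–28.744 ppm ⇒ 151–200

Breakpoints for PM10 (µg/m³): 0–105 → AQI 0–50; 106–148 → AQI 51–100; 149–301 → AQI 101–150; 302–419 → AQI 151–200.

NO₂: 841.3 ∈ [659.9, 873.0] ↔ index [101, 150].
101 + (841.3−659.9)·(150−101)/(873.0−659.9) = 101 + 181.4·49/213.1 ≈ 142.71, so AQI = 143.
SO₂: 395.61 lies in 369.04–428.04, so I_lo=151, I_hi=200, C_lo=369.04, C_hi=428.04.
(200−151)/(428.04−369.04) × (395.61−369.04) + 151 = 49/59.00 × 26.57 + 151 ≈ 173.07 → 173.
CO 16.388: bracket 15.302–24.931 → index 101–150; slope 49/9.629, offset 1.086.
AQI = 101 + 49/9.629·1.086 ≈ 106.53 ⇒ 107.
PM10: 29 lies in 0–105, so I_lo=0, I_hi=50, C_lo=0, C_hi=105.
(50−0)/(105−0) × (29−0) + 0 = 50/105 × 29 + 0 ≈ 13.81 → 14.
Sub-indices: NO₂→143, SO₂→173, CO→107, PM10→14. Overall AQI = max = 173; dominant pollutant is SO₂.

173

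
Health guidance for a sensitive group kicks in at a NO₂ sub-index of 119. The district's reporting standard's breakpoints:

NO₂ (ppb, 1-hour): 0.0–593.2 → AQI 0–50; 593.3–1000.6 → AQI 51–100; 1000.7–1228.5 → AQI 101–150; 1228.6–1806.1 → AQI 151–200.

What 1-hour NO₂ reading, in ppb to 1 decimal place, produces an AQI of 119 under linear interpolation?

1084.4

AQI 119 lies in the 101–150 band, which corresponds to 1000.7–1228.5 ppb.
C = 1000.7 + (119−101)×(1228.5−1000.7)/(150−101) = 1000.7 + 18×227.8/49 ≈ 1084.382 ppb → 1084.4 ppb to 1 dp.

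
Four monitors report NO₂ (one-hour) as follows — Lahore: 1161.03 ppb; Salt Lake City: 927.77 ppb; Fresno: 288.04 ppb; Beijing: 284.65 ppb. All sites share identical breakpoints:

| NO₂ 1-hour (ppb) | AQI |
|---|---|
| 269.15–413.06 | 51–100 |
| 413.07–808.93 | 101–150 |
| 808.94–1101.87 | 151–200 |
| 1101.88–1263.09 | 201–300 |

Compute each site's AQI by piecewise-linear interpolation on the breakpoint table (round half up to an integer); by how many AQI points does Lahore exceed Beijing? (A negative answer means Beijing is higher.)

Lahore: 1161.03 lies in 1101.88–1263.09, so I_lo=201, I_hi=300, C_lo=1101.88, C_hi=1263.09.
(300−201)/(1263.09−1101.88) × (1161.03−1101.88) + 201 = 99/161.21 × 59.15 + 201 ≈ 237.32 → 237.
Salt Lake City: 927.77 lies in 808.94–1101.87, so I_lo=151, I_hi=200, C_lo=808.94, C_hi=1101.87.
(200−151)/(1101.87−808.94) × (927.77−808.94) + 151 = 49/292.93 × 118.83 + 151 ≈ 170.88 → 171.
Fresno 288.04: bracket 269.15–413.06 → index 51–100; slope 49/143.91, offset 18.89.
AQI = 51 + 49/143.91·18.89 ≈ 57.43 ⇒ 57.
Beijing 284.65: bracket 269.15–413.06 → index 51–100; slope 49/143.91, offset 15.50.
AQI = 51 + 49/143.91·15.50 ≈ 56.28 ⇒ 56.
AQIs: Lahore=237, Salt Lake City=171, Fresno=57, Beijing=56. Lahore (237) − Beijing (56) = 181.

181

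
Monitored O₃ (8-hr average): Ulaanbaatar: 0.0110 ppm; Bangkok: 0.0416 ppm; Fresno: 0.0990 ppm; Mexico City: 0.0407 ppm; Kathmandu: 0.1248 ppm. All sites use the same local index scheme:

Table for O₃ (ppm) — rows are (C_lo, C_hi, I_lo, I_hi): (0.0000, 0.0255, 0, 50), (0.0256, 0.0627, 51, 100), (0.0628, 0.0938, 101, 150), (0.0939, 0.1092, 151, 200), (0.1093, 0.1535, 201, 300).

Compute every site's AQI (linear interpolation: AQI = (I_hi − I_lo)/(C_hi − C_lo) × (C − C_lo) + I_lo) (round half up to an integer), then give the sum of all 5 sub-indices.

Ulaanbaatar: row 0.0000–0.0255 (AQI 0–50). (50−0)·(0.0110−0.0000)/(0.0255−0.0000) + 0 = 50·0.0110/0.0255 + 0 ≈ 21.57 → 22.
Bangkok 0.0416: bracket 0.0256–0.0627 → index 51–100; slope 49/0.0371, offset 0.0160.
AQI = 51 + 49/0.0371·0.0160 ≈ 72.13 ⇒ 72.
Fresno: 0.0990 ∈ [0.0939, 0.1092] ↔ index [151, 200].
151 + (0.0990−0.0939)·(200−151)/(0.1092−0.0939) = 151 + 0.0051·49/0.0153 ≈ 167.33, so AQI = 167.
Mexico City 0.0407: bracket 0.0256–0.0627 → index 51–100; slope 49/0.0371, offset 0.0151.
AQI = 51 + 49/0.0371·0.0151 ≈ 70.94 ⇒ 71.
Kathmandu: row 0.1093–0.1535 (AQI 201–300). (300−201)·(0.1248−0.1093)/(0.1535−0.1093) + 201 = 99·0.0155/0.0442 + 201 ≈ 235.72 → 236.
AQIs: Ulaanbaatar=22, Bangkok=72, Fresno=167, Mexico City=71, Kathmandu=236. Sum = 22 + 72 + 167 + 71 + 236 = 568.

568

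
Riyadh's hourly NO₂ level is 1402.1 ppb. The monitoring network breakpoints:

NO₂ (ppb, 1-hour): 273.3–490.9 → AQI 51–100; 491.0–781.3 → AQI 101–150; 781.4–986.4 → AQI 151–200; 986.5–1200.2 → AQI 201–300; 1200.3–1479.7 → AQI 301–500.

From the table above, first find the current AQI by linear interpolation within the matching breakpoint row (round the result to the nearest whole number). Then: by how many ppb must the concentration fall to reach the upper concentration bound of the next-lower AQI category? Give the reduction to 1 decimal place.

NO₂: 1402.1 lies in 1200.3–1479.7, so I_lo=301, I_hi=500, C_lo=1200.3, C_hi=1479.7.
(500−301)/(1479.7−1200.3) × (1402.1−1200.3) + 301 = 199/279.4 × 201.8 + 301 ≈ 444.73 → 445.
Current AQI 445 is in the Hazardous range (301–500). The next-lower category tops out at AQI 300, whose upper concentration bound is 1200.2 ppb.
Reduction needed = 1402.1 − 1200.2 = 201.9 ppb.

201.9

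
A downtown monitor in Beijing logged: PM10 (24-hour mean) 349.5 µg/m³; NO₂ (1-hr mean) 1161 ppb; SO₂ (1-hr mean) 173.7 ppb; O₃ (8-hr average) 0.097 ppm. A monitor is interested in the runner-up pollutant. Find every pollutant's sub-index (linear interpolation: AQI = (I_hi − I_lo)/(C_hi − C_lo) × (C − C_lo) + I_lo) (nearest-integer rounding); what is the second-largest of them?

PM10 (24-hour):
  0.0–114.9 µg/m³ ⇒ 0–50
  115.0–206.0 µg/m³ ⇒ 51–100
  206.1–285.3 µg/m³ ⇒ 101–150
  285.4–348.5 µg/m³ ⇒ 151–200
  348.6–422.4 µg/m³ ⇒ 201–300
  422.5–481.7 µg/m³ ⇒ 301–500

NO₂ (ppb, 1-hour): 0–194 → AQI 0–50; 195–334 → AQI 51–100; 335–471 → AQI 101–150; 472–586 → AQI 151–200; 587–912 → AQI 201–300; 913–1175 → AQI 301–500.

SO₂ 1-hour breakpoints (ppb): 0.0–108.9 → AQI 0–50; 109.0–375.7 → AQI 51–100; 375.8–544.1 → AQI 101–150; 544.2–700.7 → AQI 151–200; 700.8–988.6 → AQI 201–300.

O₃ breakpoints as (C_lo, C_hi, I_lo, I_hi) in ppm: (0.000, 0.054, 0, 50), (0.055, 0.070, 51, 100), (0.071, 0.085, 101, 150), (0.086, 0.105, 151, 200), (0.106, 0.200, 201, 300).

202

PM10: 349.5 lies in 348.6–422.4, so I_lo=201, I_hi=300, C_lo=348.6, C_hi=422.4.
(300−201)/(422.4−348.6) × (349.5−348.6) + 201 = 99/73.8 × 0.9 + 201 ≈ 202.21 → 202.
NO₂: row 913–1175 (AQI 301–500). (500−301)·(1161−913)/(1175−913) + 301 = 199·248/262 + 301 ≈ 489.37 → 489.
SO₂: 173.7 lies in 109.0–375.7, so I_lo=51, I_hi=100, C_lo=109.0, C_hi=375.7.
(100−51)/(375.7−109.0) × (173.7−109.0) + 51 = 49/266.7 × 64.7 + 51 ≈ 62.89 → 63.
O₃: 0.097 lies in 0.086–0.105, so I_lo=151, I_hi=200, C_lo=0.086, C_hi=0.105.
(200−151)/(0.105−0.086) × (0.097−0.086) + 151 = 49/0.019 × 0.011 + 151 ≈ 179.37 → 179.
Sub-indices: PM10→202, NO₂→489, SO₂→63, O₃→179. Ranked high→low: 489, 202, 179, 63. Second-highest sub-index = 202.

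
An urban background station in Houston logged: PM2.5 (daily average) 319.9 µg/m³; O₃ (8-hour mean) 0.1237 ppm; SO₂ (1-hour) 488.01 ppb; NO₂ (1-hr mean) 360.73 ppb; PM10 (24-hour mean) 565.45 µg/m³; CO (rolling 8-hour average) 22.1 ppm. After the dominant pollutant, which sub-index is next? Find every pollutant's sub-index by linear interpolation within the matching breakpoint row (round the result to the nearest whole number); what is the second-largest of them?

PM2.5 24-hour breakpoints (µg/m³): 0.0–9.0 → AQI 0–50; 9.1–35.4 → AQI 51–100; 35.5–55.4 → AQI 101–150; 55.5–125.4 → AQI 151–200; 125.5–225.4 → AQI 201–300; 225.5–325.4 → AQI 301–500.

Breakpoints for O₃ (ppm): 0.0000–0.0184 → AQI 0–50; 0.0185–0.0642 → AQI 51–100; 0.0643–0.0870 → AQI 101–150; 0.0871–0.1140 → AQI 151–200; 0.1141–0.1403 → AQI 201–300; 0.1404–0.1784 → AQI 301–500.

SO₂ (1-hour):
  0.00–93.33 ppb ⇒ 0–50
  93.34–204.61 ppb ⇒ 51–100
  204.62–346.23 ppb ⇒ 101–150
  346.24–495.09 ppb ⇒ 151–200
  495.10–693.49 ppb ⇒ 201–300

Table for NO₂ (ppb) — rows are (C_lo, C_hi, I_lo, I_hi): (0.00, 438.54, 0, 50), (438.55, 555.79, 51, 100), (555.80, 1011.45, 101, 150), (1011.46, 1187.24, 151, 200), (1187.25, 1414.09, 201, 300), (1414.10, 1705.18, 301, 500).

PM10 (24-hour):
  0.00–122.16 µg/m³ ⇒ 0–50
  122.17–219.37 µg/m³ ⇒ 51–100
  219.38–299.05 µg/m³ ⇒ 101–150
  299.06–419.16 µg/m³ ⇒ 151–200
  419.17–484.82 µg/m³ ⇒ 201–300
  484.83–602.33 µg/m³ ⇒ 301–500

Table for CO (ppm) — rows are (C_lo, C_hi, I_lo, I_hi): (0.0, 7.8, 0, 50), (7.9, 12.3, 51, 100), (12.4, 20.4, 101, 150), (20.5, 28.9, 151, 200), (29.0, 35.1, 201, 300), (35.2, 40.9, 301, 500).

438

PM2.5: 319.9 ∈ [225.5, 325.4] ↔ index [301, 500].
301 + (319.9−225.5)·(500−301)/(325.4−225.5) = 301 + 94.4·199/99.9 ≈ 489.04, so AQI = 489.
O₃: 0.1237 ∈ [0.1141, 0.1403] ↔ index [201, 300].
201 + (0.1237−0.1141)·(300−201)/(0.1403−0.1141) = 201 + 0.0096·99/0.0262 ≈ 237.27, so AQI = 237.
SO₂: 488.01 ∈ [346.24, 495.09] ↔ index [151, 200].
151 + (488.01−346.24)·(200−151)/(495.09−346.24) = 151 + 141.77·49/148.85 ≈ 197.67, so AQI = 198.
NO₂: row 0.00–438.54 (AQI 0–50). (50−0)·(360.73−0.00)/(438.54−0.00) + 0 = 50·360.73/438.54 + 0 ≈ 41.13 → 41.
PM10: 565.45 ∈ [484.83, 602.33] ↔ index [301, 500].
301 + (565.45−484.83)·(500−301)/(602.33−484.83) = 301 + 80.62·199/117.50 ≈ 437.54, so AQI = 438.
CO: 22.1 ∈ [20.5, 28.9] ↔ index [151, 200].
151 + (22.1−20.5)·(200−151)/(28.9−20.5) = 151 + 1.6·49/8.4 ≈ 160.33, so AQI = 160.
Sub-indices: PM2.5→489, O₃→237, SO₂→198, NO₂→41, PM10→438, CO→160. Ranked high→low: 489, 438, 237, 198, 160, 41. Second-highest sub-index = 438.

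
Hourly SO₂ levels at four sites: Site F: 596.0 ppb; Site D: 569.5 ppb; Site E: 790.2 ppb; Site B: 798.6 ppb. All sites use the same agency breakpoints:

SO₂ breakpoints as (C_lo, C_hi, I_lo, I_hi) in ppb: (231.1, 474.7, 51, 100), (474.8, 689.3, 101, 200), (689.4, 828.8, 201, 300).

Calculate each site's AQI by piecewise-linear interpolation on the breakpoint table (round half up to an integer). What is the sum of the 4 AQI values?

Site F: row 474.8–689.3 (AQI 101–200). (200−101)·(596.0−474.8)/(689.3−474.8) + 101 = 99·121.2/214.5 + 101 ≈ 156.94 → 157.
Site D: 569.5 lies in 474.8–689.3, so I_lo=101, I_hi=200, C_lo=474.8, C_hi=689.3.
(200−101)/(689.3−474.8) × (569.5−474.8) + 101 = 99/214.5 × 94.7 + 101 ≈ 144.71 → 145.
Site E: 790.2 ∈ [689.4, 828.8] ↔ index [201, 300].
201 + (790.2−689.4)·(300−201)/(828.8−689.4) = 201 + 100.8·99/139.4 ≈ 272.59, so AQI = 273.
Site B: 798.6 ∈ [689.4, 828.8] ↔ index [201, 300].
201 + (798.6−689.4)·(300−201)/(828.8−689.4) = 201 + 109.2·99/139.4 ≈ 278.55, so AQI = 279.
AQIs: Site F=157, Site D=145, Site E=273, Site B=279. Sum = 157 + 145 + 273 + 279 = 854.

854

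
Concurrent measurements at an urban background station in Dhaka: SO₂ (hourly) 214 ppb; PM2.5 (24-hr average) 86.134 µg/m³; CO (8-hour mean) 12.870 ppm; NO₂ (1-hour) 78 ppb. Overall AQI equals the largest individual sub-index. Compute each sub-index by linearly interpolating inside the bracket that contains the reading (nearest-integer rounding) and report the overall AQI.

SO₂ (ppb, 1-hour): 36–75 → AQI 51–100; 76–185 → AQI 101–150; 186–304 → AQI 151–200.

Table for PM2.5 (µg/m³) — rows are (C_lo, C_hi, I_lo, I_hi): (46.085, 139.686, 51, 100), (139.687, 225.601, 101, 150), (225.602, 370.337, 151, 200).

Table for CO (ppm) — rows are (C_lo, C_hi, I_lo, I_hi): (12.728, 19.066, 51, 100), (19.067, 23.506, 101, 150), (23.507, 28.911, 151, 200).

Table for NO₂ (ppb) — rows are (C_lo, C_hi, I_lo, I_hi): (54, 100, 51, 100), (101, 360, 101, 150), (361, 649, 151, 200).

163

SO₂: row 186–304 (AQI 151–200). (200−151)·(214−186)/(304−186) + 151 = 49·28/118 + 151 ≈ 162.63 → 163.
PM2.5: 86.134 ∈ [46.085, 139.686] ↔ index [51, 100].
51 + (86.134−46.085)·(100−51)/(139.686−46.085) = 51 + 40.049·49/93.601 ≈ 71.97, so AQI = 72.
CO: row 12.728–19.066 (AQI 51–100). (100−51)·(12.870−12.728)/(19.066−12.728) + 51 = 49·0.142/6.338 + 51 ≈ 52.10 → 52.
NO₂: 78 ∈ [54, 100] ↔ index [51, 100].
51 + (78−54)·(100−51)/(100−54) = 51 + 24·49/46 ≈ 76.57, so AQI = 77.
Sub-indices: SO₂→163, PM2.5→72, CO→52, NO₂→77. Overall AQI = max = 163; dominant pollutant is SO₂.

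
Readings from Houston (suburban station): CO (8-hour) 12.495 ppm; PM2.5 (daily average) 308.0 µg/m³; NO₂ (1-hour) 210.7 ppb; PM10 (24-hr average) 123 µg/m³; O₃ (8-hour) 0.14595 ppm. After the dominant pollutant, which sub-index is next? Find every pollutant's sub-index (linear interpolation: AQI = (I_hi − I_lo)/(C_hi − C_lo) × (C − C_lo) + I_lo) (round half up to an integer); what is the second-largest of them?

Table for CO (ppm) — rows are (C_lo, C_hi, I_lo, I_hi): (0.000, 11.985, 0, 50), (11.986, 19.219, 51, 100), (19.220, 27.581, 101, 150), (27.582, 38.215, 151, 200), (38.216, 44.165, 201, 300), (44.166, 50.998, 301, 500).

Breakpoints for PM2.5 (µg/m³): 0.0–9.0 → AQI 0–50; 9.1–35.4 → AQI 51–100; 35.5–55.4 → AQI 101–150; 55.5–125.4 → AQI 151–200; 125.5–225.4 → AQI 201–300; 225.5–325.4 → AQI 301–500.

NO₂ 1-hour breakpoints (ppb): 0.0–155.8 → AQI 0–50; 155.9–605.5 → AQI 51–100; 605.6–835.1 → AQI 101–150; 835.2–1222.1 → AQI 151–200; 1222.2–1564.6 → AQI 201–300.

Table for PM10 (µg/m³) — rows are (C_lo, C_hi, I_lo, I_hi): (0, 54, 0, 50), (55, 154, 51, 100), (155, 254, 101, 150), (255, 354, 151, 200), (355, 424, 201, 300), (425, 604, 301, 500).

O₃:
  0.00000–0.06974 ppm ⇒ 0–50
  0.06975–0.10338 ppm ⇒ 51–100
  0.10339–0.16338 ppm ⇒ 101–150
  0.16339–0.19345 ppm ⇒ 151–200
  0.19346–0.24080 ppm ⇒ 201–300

CO: 12.495 ∈ [11.986, 19.219] ↔ index [51, 100].
51 + (12.495−11.986)·(100−51)/(19.219−11.986) = 51 + 0.509·49/7.233 ≈ 54.45, so AQI = 54.
PM2.5: row 225.5–325.4 (AQI 301–500). (500−301)·(308.0−225.5)/(325.4−225.5) + 301 = 199·82.5/99.9 + 301 ≈ 465.34 → 465.
NO₂ 210.7: bracket 155.9–605.5 → index 51–100; slope 49/449.6, offset 54.8.
AQI = 51 + 49/449.6·54.8 ≈ 56.97 ⇒ 57.
PM10 123: bracket 55–154 → index 51–100; slope 49/99, offset 68.
AQI = 51 + 49/99·68 ≈ 84.66 ⇒ 85.
O₃ 0.14595: bracket 0.10339–0.16338 → index 101–150; slope 49/0.05999, offset 0.04256.
AQI = 101 + 49/0.05999·0.04256 ≈ 135.76 ⇒ 136.
Sub-indices: CO→54, PM2.5→465, NO₂→57, PM10→85, O₃→136. Ranked high→low: 465, 136, 85, 57, 54. Second-highest sub-index = 136.

136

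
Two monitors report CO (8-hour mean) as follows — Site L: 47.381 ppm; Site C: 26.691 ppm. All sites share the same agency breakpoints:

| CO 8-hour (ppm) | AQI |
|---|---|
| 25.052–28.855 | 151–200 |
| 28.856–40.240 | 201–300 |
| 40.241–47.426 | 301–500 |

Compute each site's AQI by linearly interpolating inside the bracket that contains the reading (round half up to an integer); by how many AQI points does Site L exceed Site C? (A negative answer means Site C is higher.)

327

Site L: 47.381 ∈ [40.241, 47.426] ↔ index [301, 500].
301 + (47.381−40.241)·(500−301)/(47.426−40.241) = 301 + 7.140·199/7.185 ≈ 498.75, so AQI = 499.
Site C 26.691: bracket 25.052–28.855 → index 151–200; slope 49/3.803, offset 1.639.
AQI = 151 + 49/3.803·1.639 ≈ 172.12 ⇒ 172.
AQIs: Site L=499, Site C=172. Site L (499) − Site C (172) = 327.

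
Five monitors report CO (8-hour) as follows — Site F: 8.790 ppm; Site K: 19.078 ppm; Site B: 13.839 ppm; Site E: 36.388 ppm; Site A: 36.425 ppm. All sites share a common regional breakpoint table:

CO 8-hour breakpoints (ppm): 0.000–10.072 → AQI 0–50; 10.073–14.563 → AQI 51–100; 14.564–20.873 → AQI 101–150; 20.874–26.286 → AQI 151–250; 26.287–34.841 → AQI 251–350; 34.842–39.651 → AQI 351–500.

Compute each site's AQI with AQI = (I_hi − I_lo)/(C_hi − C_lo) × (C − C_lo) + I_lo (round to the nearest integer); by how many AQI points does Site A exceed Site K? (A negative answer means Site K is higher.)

Site F: 8.790 lies in 0.000–10.072, so I_lo=0, I_hi=50, C_lo=0.000, C_hi=10.072.
(50−0)/(10.072−0.000) × (8.790−0.000) + 0 = 50/10.072 × 8.790 + 0 ≈ 43.64 → 44.
Site K: row 14.564–20.873 (AQI 101–150). (150−101)·(19.078−14.564)/(20.873−14.564) + 101 = 49·4.514/6.309 + 101 ≈ 136.06 → 136.
Site B: 13.839 ∈ [10.073, 14.563] ↔ index [51, 100].
51 + (13.839−10.073)·(100−51)/(14.563−10.073) = 51 + 3.766·49/4.490 ≈ 92.10, so AQI = 92.
Site E: row 34.842–39.651 (AQI 351–500). (500−351)·(36.388−34.842)/(39.651−34.842) + 351 = 149·1.546/4.809 + 351 ≈ 398.90 → 399.
Site A 36.425: bracket 34.842–39.651 → index 351–500; slope 149/4.809, offset 1.583.
AQI = 351 + 149/4.809·1.583 ≈ 400.05 ⇒ 400.
AQIs: Site F=44, Site K=136, Site B=92, Site E=399, Site A=400. Site A (400) − Site K (136) = 264.

264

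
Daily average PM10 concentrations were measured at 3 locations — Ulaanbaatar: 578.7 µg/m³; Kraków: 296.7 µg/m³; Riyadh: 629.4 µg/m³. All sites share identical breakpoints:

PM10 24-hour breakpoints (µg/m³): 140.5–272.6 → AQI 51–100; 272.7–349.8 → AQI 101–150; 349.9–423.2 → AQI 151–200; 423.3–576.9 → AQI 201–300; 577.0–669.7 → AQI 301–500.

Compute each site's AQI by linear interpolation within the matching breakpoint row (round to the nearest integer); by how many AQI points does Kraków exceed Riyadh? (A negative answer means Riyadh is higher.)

Ulaanbaatar: 578.7 ∈ [577.0, 669.7] ↔ index [301, 500].
301 + (578.7−577.0)·(500−301)/(669.7−577.0) = 301 + 1.7·199/92.7 ≈ 304.65, so AQI = 305.
Kraków: 296.7 lies in 272.7–349.8, so I_lo=101, I_hi=150, C_lo=272.7, C_hi=349.8.
(150−101)/(349.8−272.7) × (296.7−272.7) + 101 = 49/77.1 × 24.0 + 101 ≈ 116.25 → 116.
Riyadh: 629.4 ∈ [577.0, 669.7] ↔ index [301, 500].
301 + (629.4−577.0)·(500−301)/(669.7−577.0) = 301 + 52.4·199/92.7 ≈ 413.49, so AQI = 413.
AQIs: Ulaanbaatar=305, Kraków=116, Riyadh=413. Kraków (116) − Riyadh (413) = -297.

-297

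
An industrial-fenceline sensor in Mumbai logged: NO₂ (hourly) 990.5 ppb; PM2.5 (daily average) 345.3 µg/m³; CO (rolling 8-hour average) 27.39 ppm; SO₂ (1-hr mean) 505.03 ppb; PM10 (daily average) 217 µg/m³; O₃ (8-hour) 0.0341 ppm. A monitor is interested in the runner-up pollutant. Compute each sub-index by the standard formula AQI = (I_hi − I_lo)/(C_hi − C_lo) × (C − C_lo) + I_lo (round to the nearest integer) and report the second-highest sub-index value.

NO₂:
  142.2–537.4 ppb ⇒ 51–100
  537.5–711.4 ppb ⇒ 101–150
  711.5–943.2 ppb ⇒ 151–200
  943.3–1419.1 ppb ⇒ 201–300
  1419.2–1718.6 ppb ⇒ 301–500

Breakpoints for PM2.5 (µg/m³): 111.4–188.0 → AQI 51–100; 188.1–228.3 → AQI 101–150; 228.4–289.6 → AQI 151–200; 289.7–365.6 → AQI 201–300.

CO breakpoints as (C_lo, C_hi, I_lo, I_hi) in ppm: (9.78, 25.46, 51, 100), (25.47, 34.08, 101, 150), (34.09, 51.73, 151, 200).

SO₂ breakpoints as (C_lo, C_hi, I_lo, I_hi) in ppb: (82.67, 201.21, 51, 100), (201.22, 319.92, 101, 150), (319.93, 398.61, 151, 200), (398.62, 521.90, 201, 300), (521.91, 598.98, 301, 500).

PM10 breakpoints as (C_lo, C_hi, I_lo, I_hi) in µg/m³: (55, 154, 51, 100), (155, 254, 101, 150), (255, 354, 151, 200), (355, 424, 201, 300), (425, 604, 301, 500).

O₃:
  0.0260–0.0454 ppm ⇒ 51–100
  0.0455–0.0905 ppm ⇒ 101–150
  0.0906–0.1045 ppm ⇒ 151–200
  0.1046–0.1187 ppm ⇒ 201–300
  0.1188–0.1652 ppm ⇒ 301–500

NO₂: row 943.3–1419.1 (AQI 201–300). (300−201)·(990.5−943.3)/(1419.1−943.3) + 201 = 99·47.2/475.8 + 201 ≈ 210.82 → 211.
PM2.5 345.3: bracket 289.7–365.6 → index 201–300; slope 99/75.9, offset 55.6.
AQI = 201 + 99/75.9·55.6 ≈ 273.52 ⇒ 274.
CO 27.39: bracket 25.47–34.08 → index 101–150; slope 49/8.61, offset 1.92.
AQI = 101 + 49/8.61·1.92 ≈ 111.93 ⇒ 112.
SO₂: 505.03 ∈ [398.62, 521.90] ↔ index [201, 300].
201 + (505.03−398.62)·(300−201)/(521.90−398.62) = 201 + 106.41·99/123.28 ≈ 286.45, so AQI = 286.
PM10 217: bracket 155–254 → index 101–150; slope 49/99, offset 62.
AQI = 101 + 49/99·62 ≈ 131.69 ⇒ 132.
O₃: 0.0341 lies in 0.0260–0.0454, so I_lo=51, I_hi=100, C_lo=0.0260, C_hi=0.0454.
(100−51)/(0.0454−0.0260) × (0.0341−0.0260) + 51 = 49/0.0194 × 0.0081 + 51 ≈ 71.46 → 71.
Sub-indices: NO₂→211, PM2.5→274, CO→112, SO₂→286, PM10→132, O₃→71. Ranked high→low: 286, 274, 211, 132, 112, 71. Second-highest sub-index = 274.

274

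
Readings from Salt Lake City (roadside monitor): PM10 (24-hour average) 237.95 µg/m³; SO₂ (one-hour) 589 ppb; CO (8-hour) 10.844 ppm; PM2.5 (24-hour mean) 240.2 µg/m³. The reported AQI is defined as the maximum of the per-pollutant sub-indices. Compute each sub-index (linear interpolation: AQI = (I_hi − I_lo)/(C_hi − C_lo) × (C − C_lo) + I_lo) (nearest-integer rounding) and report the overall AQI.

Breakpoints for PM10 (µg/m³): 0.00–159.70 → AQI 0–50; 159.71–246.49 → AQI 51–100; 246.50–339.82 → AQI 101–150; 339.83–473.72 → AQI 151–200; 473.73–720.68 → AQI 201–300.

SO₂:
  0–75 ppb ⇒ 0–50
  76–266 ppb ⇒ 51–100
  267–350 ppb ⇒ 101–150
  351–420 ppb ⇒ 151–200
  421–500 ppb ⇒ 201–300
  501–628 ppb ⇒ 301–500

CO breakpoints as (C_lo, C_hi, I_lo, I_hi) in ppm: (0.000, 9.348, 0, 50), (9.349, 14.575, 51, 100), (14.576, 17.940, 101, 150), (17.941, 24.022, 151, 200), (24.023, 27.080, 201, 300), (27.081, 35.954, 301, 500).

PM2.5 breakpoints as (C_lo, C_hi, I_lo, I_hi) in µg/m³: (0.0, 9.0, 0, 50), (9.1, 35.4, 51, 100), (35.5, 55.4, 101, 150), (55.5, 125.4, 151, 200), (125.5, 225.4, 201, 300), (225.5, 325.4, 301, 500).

439

PM10: row 159.71–246.49 (AQI 51–100). (100−51)·(237.95−159.71)/(246.49−159.71) + 51 = 49·78.24/86.78 + 51 ≈ 95.18 → 95.
SO₂: row 501–628 (AQI 301–500). (500−301)·(589−501)/(628−501) + 301 = 199·88/127 + 301 ≈ 438.89 → 439.
CO: 10.844 lies in 9.349–14.575, so I_lo=51, I_hi=100, C_lo=9.349, C_hi=14.575.
(100−51)/(14.575−9.349) × (10.844−9.349) + 51 = 49/5.226 × 1.495 + 51 ≈ 65.02 → 65.
PM2.5: 240.2 ∈ [225.5, 325.4] ↔ index [301, 500].
301 + (240.2−225.5)·(500−301)/(325.4−225.5) = 301 + 14.7·199/99.9 ≈ 330.28, so AQI = 330.
Sub-indices: PM10→95, SO₂→439, CO→65, PM2.5→330. Overall AQI = max = 439; dominant pollutant is SO₂.
AQI 439: Hazardous.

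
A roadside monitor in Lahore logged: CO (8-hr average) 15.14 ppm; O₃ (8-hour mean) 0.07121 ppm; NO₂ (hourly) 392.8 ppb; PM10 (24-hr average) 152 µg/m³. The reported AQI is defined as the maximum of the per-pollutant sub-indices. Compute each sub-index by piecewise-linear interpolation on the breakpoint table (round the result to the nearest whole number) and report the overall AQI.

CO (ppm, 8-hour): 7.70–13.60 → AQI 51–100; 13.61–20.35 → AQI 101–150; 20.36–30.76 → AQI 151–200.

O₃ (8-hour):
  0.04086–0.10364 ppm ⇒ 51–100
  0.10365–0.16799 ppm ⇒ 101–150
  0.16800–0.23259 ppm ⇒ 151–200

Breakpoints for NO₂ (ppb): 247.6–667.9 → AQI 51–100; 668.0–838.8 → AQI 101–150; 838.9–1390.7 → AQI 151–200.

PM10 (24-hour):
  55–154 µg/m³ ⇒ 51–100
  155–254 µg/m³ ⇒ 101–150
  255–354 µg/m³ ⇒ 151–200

CO: 15.14 lies in 13.61–20.35, so I_lo=101, I_hi=150, C_lo=13.61, C_hi=20.35.
(150−101)/(20.35−13.61) × (15.14−13.61) + 101 = 49/6.74 × 1.53 + 101 ≈ 112.12 → 112.
O₃: row 0.04086–0.10364 (AQI 51–100). (100−51)·(0.07121−0.04086)/(0.10364−0.04086) + 51 = 49·0.03035/0.06278 + 51 ≈ 74.69 → 75.
NO₂ 392.8: bracket 247.6–667.9 → index 51–100; slope 49/420.3, offset 145.2.
AQI = 51 + 49/420.3·145.2 ≈ 67.93 ⇒ 68.
PM10: row 55–154 (AQI 51–100). (100−51)·(152−55)/(154−55) + 51 = 49·97/99 + 51 ≈ 99.01 → 99.
Sub-indices: CO→112, O₃→75, NO₂→68, PM10→99. Overall AQI = max = 112; dominant pollutant is CO.
AQI 112: Unhealthy for Sensitive Groups.

112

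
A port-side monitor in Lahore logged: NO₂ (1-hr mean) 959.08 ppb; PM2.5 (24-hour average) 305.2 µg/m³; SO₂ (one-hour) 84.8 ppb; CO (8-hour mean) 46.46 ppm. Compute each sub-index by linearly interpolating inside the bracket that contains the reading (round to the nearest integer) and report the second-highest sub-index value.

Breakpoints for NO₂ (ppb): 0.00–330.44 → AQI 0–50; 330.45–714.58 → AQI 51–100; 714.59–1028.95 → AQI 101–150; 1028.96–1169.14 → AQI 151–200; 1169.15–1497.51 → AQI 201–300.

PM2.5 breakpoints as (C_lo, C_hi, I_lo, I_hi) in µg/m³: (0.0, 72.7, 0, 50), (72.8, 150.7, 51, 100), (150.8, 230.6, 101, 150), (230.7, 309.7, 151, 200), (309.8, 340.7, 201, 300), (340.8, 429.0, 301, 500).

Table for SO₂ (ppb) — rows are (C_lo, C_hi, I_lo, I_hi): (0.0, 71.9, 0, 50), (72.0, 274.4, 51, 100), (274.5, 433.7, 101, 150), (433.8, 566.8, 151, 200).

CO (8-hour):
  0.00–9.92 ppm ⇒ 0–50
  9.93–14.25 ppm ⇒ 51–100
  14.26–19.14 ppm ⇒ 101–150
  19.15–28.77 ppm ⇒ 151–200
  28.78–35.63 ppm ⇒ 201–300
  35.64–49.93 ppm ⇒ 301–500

197

NO₂: 959.08 ∈ [714.59, 1028.95] ↔ index [101, 150].
101 + (959.08−714.59)·(150−101)/(1028.95−714.59) = 101 + 244.49·49/314.36 ≈ 139.11, so AQI = 139.
PM2.5: row 230.7–309.7 (AQI 151–200). (200−151)·(305.2−230.7)/(309.7−230.7) + 151 = 49·74.5/79.0 + 151 ≈ 197.21 → 197.
SO₂ 84.8: bracket 72.0–274.4 → index 51–100; slope 49/202.4, offset 12.8.
AQI = 51 + 49/202.4·12.8 ≈ 54.10 ⇒ 54.
CO: 46.46 ∈ [35.64, 49.93] ↔ index [301, 500].
301 + (46.46−35.64)·(500−301)/(49.93−35.64) = 301 + 10.82·199/14.29 ≈ 451.68, so AQI = 452.
Sub-indices: NO₂→139, PM2.5→197, SO₂→54, CO→452. Ranked high→low: 452, 197, 139, 54. Second-highest sub-index = 197.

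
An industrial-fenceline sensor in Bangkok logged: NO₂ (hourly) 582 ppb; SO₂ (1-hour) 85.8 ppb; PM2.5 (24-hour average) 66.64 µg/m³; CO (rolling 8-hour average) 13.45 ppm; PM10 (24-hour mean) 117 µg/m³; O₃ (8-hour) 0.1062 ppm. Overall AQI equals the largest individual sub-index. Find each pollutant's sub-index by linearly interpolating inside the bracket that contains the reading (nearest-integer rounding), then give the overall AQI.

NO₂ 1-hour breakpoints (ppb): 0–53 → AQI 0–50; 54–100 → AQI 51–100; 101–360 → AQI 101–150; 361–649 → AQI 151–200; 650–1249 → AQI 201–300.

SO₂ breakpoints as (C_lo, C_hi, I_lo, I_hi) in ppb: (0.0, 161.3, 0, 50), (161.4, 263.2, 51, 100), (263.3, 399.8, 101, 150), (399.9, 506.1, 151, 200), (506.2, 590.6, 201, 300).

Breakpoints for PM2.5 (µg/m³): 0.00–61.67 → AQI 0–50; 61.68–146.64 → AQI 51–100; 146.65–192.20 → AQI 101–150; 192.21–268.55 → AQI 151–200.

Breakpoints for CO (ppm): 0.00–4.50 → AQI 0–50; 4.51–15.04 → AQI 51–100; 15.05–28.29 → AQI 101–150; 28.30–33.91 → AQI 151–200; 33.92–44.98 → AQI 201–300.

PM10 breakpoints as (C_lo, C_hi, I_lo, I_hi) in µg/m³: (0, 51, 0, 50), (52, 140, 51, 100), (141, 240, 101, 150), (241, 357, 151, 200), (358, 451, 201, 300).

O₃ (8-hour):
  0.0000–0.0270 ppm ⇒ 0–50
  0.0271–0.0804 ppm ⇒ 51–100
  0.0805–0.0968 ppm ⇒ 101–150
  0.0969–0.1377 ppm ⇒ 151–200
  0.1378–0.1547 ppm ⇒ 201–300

NO₂: 582 ∈ [361, 649] ↔ index [151, 200].
151 + (582−361)·(200−151)/(649−361) = 151 + 221·49/288 ≈ 188.60, so AQI = 189.
SO₂: 85.8 lies in 0.0–161.3, so I_lo=0, I_hi=50, C_lo=0.0, C_hi=161.3.
(50−0)/(161.3−0.0) × (85.8−0.0) + 0 = 50/161.3 × 85.8 + 0 ≈ 26.60 → 27.
PM2.5 66.64: bracket 61.68–146.64 → index 51–100; slope 49/84.96, offset 4.96.
AQI = 51 + 49/84.96·4.96 ≈ 53.86 ⇒ 54.
CO: 13.45 ∈ [4.51, 15.04] ↔ index [51, 100].
51 + (13.45−4.51)·(100−51)/(15.04−4.51) = 51 + 8.94·49/10.53 ≈ 92.60, so AQI = 93.
PM10: row 52–140 (AQI 51–100). (100−51)·(117−52)/(140−52) + 51 = 49·65/88 + 51 ≈ 87.19 → 87.
O₃: row 0.0969–0.1377 (AQI 151–200). (200−151)·(0.1062−0.0969)/(0.1377−0.0969) + 151 = 49·0.0093/0.0408 + 151 ≈ 162.17 → 162.
Sub-indices: NO₂→189, SO₂→27, PM2.5→54, CO→93, PM10→87, O₃→162. Overall AQI = max = 189; dominant pollutant is NO₂.

189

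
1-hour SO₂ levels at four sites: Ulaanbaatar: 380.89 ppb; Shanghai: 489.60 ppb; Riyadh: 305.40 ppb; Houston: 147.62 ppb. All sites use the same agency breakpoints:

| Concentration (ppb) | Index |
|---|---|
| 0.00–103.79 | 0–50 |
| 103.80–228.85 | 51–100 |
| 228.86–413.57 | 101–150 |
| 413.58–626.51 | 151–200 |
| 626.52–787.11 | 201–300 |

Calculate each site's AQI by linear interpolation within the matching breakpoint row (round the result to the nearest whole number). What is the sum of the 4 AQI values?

498

Ulaanbaatar: 380.89 ∈ [228.86, 413.57] ↔ index [101, 150].
101 + (380.89−228.86)·(150−101)/(413.57−228.86) = 101 + 152.03·49/184.71 ≈ 141.33, so AQI = 141.
Shanghai: 489.60 lies in 413.58–626.51, so I_lo=151, I_hi=200, C_lo=413.58, C_hi=626.51.
(200−151)/(626.51−413.58) × (489.60−413.58) + 151 = 49/212.93 × 76.02 + 151 ≈ 168.49 → 168.
Riyadh: row 228.86–413.57 (AQI 101–150). (150−101)·(305.40−228.86)/(413.57−228.86) + 101 = 49·76.54/184.71 + 101 ≈ 121.30 → 121.
Houston: row 103.80–228.85 (AQI 51–100). (100−51)·(147.62−103.80)/(228.85−103.80) + 51 = 49·43.82/125.05 + 51 ≈ 68.17 → 68.
AQIs: Ulaanbaatar=141, Shanghai=168, Riyadh=121, Houston=68. Sum = 141 + 168 + 121 + 68 = 498.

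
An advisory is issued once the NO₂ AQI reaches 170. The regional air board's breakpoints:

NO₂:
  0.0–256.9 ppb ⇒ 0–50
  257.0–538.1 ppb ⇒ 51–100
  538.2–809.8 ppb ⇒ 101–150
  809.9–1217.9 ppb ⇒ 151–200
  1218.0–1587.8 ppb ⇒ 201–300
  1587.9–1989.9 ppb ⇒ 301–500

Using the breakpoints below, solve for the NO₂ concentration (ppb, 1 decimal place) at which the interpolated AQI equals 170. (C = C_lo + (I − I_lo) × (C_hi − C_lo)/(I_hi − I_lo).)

AQI 170 lies in the 151–200 band, which corresponds to 809.9–1217.9 ppb.
C = 809.9 + (170−151)×(1217.9−809.9)/(200−151) = 809.9 + 19×408.0/49 ≈ 968.104 ppb → 968.1 ppb to 1 dp.

968.1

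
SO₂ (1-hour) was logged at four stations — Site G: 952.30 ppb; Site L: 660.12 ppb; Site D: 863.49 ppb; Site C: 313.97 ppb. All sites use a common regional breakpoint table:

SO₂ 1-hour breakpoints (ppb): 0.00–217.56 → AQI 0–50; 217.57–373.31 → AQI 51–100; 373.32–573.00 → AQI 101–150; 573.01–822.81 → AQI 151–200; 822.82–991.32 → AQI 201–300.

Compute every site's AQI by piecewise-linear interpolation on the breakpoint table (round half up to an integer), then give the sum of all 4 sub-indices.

Site G: 952.30 ∈ [822.82, 991.32] ↔ index [201, 300].
201 + (952.30−822.82)·(300−201)/(991.32−822.82) = 201 + 129.48·99/168.50 ≈ 277.07, so AQI = 277.
Site L: 660.12 lies in 573.01–822.81, so I_lo=151, I_hi=200, C_lo=573.01, C_hi=822.81.
(200−151)/(822.81−573.01) × (660.12−573.01) + 151 = 49/249.80 × 87.11 + 151 ≈ 168.09 → 168.
Site D: 863.49 lies in 822.82–991.32, so I_lo=201, I_hi=300, C_lo=822.82, C_hi=991.32.
(300−201)/(991.32−822.82) × (863.49−822.82) + 201 = 99/168.50 × 40.67 + 201 ≈ 224.90 → 225.
Site C 313.97: bracket 217.57–373.31 → index 51–100; slope 49/155.74, offset 96.40.
AQI = 51 + 49/155.74·96.40 ≈ 81.33 ⇒ 81.
AQIs: Site G=277, Site L=168, Site D=225, Site C=81. Sum = 277 + 168 + 225 + 81 = 751.

751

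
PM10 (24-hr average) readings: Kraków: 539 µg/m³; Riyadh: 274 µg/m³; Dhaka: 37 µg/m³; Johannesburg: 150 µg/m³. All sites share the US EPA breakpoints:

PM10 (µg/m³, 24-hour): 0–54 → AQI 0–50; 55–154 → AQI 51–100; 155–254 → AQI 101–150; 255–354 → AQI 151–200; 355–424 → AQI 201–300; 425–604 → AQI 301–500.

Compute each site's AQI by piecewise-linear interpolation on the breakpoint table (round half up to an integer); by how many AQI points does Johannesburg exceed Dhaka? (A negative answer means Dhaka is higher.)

64

Kraków: row 425–604 (AQI 301–500). (500−301)·(539−425)/(604−425) + 301 = 199·114/179 + 301 ≈ 427.74 → 428.
Riyadh: 274 lies in 255–354, so I_lo=151, I_hi=200, C_lo=255, C_hi=354.
(200−151)/(354−255) × (274−255) + 151 = 49/99 × 19 + 151 ≈ 160.40 → 160.
Dhaka: 37 lies in 0–54, so I_lo=0, I_hi=50, C_lo=0, C_hi=54.
(50−0)/(54−0) × (37−0) + 0 = 50/54 × 37 + 0 ≈ 34.26 → 34.
Johannesburg: 150 lies in 55–154, so I_lo=51, I_hi=100, C_lo=55, C_hi=154.
(100−51)/(154−55) × (150−55) + 51 = 49/99 × 95 + 51 ≈ 98.02 → 98.
AQIs: Kraków=428, Riyadh=160, Dhaka=34, Johannesburg=98. Johannesburg (98) − Dhaka (34) = 64.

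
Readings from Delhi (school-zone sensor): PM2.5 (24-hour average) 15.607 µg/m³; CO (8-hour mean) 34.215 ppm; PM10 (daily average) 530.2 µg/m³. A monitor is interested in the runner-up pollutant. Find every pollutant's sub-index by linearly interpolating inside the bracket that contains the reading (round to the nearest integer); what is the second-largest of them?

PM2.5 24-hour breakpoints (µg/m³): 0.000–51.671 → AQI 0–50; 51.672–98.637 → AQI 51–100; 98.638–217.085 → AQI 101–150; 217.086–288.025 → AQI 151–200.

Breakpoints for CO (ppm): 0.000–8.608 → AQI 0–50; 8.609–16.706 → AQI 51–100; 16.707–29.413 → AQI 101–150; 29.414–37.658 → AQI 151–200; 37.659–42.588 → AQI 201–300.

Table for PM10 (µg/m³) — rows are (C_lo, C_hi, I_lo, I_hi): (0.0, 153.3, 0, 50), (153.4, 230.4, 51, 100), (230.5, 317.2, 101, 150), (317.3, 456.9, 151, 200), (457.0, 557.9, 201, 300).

180

PM2.5: 15.607 ∈ [0.000, 51.671] ↔ index [0, 50].
0 + (15.607−0.000)·(50−0)/(51.671−0.000) = 0 + 15.607·50/51.671 ≈ 15.10, so AQI = 15.
CO: 34.215 ∈ [29.414, 37.658] ↔ index [151, 200].
151 + (34.215−29.414)·(200−151)/(37.658−29.414) = 151 + 4.801·49/8.244 ≈ 179.54, so AQI = 180.
PM10: 530.2 lies in 457.0–557.9, so I_lo=201, I_hi=300, C_lo=457.0, C_hi=557.9.
(300−201)/(557.9−457.0) × (530.2−457.0) + 201 = 99/100.9 × 73.2 + 201 ≈ 272.82 → 273.
Sub-indices: PM2.5→15, CO→180, PM10→273. Ranked high→low: 273, 180, 15. Second-highest sub-index = 180.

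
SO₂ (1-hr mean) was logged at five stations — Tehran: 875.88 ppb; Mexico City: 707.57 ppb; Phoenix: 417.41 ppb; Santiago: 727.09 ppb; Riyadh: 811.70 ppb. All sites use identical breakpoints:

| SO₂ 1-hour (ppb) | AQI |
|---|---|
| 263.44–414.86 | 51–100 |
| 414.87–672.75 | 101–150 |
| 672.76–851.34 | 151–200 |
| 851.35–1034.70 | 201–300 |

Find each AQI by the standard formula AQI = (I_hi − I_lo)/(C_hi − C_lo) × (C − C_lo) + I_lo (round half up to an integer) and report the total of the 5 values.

Tehran 875.88: bracket 851.35–1034.70 → index 201–300; slope 99/183.35, offset 24.53.
AQI = 201 + 99/183.35·24.53 ≈ 214.24 ⇒ 214.
Mexico City 707.57: bracket 672.76–851.34 → index 151–200; slope 49/178.58, offset 34.81.
AQI = 151 + 49/178.58·34.81 ≈ 160.55 ⇒ 161.
Phoenix: 417.41 ∈ [414.87, 672.75] ↔ index [101, 150].
101 + (417.41−414.87)·(150−101)/(672.75−414.87) = 101 + 2.54·49/257.88 ≈ 101.48, so AQI = 101.
Santiago: 727.09 lies in 672.76–851.34, so I_lo=151, I_hi=200, C_lo=672.76, C_hi=851.34.
(200−151)/(851.34−672.76) × (727.09−672.76) + 151 = 49/178.58 × 54.33 + 151 ≈ 165.91 → 166.
Riyadh: row 672.76–851.34 (AQI 151–200). (200−151)·(811.70−672.76)/(851.34−672.76) + 151 = 49·138.94/178.58 + 151 ≈ 189.12 → 189.
AQIs: Tehran=214, Mexico City=161, Phoenix=101, Santiago=166, Riyadh=189. Sum = 214 + 161 + 101 + 166 + 189 = 831.

831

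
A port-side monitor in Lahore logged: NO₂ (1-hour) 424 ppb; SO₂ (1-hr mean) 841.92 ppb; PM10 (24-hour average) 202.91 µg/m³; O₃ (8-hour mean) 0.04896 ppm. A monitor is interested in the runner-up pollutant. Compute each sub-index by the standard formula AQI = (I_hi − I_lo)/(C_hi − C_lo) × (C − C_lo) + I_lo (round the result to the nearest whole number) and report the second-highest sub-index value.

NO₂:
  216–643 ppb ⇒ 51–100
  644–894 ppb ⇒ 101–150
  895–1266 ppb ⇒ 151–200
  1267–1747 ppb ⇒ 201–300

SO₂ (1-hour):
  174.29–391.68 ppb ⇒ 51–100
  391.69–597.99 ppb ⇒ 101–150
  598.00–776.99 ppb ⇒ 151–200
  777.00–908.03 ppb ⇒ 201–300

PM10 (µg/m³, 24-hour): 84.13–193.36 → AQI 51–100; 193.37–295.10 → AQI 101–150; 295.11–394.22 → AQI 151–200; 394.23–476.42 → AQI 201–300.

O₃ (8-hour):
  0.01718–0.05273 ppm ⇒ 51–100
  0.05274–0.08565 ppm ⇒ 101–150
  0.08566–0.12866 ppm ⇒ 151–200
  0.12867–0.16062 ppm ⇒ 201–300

106

NO₂: 424 ∈ [216, 643] ↔ index [51, 100].
51 + (424−216)·(100−51)/(643−216) = 51 + 208·49/427 ≈ 74.87, so AQI = 75.
SO₂ 841.92: bracket 777.00–908.03 → index 201–300; slope 99/131.03, offset 64.92.
AQI = 201 + 99/131.03·64.92 ≈ 250.05 ⇒ 250.
PM10: row 193.37–295.10 (AQI 101–150). (150−101)·(202.91−193.37)/(295.10−193.37) + 101 = 49·9.54/101.73 + 101 ≈ 105.60 → 106.
O₃: row 0.01718–0.05273 (AQI 51–100). (100−51)·(0.04896−0.01718)/(0.05273−0.01718) + 51 = 49·0.03178/0.03555 + 51 ≈ 94.80 → 95.
Sub-indices: NO₂→75, SO₂→250, PM10→106, O₃→95. Ranked high→low: 250, 106, 95, 75. Second-highest sub-index = 106.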